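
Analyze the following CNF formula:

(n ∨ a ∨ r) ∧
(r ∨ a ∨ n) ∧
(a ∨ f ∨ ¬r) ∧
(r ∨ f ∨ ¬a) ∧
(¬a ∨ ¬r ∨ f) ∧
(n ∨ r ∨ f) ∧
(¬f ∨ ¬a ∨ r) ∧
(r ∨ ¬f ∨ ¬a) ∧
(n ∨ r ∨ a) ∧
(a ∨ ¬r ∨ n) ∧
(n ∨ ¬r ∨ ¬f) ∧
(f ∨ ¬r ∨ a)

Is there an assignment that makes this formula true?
Yes

Yes, the formula is satisfiable.

One satisfying assignment is: r=False, n=True, f=False, a=False

Verification: With this assignment, all 12 clauses evaluate to true.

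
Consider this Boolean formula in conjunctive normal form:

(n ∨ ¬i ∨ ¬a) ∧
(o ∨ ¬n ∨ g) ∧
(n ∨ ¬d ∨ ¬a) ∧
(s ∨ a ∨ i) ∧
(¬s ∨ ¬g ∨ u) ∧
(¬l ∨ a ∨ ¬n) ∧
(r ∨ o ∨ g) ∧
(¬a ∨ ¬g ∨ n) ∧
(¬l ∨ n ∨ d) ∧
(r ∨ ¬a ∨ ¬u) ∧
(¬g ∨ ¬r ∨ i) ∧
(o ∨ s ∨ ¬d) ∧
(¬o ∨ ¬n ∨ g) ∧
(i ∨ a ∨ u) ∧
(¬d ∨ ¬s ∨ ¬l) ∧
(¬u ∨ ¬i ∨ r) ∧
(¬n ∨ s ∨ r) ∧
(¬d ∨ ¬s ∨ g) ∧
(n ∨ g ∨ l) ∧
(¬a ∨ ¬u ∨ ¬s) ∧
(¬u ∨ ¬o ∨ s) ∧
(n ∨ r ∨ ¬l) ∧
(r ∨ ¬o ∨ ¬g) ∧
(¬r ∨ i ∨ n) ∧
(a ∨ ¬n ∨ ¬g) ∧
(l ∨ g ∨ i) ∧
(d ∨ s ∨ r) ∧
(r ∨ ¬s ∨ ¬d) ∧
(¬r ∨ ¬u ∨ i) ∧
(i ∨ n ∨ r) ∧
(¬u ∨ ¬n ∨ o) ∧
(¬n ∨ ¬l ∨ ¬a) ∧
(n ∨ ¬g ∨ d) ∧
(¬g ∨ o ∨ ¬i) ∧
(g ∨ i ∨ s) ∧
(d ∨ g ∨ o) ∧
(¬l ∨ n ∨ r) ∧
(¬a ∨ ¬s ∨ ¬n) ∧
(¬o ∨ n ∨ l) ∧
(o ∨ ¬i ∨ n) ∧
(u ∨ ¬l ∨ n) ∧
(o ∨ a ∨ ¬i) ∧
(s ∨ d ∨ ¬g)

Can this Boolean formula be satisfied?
Yes

Yes, the formula is satisfiable.

One satisfying assignment is: u=False, l=False, r=True, g=True, a=True, n=True, d=True, o=True, i=True, s=False

Verification: With this assignment, all 43 clauses evaluate to true.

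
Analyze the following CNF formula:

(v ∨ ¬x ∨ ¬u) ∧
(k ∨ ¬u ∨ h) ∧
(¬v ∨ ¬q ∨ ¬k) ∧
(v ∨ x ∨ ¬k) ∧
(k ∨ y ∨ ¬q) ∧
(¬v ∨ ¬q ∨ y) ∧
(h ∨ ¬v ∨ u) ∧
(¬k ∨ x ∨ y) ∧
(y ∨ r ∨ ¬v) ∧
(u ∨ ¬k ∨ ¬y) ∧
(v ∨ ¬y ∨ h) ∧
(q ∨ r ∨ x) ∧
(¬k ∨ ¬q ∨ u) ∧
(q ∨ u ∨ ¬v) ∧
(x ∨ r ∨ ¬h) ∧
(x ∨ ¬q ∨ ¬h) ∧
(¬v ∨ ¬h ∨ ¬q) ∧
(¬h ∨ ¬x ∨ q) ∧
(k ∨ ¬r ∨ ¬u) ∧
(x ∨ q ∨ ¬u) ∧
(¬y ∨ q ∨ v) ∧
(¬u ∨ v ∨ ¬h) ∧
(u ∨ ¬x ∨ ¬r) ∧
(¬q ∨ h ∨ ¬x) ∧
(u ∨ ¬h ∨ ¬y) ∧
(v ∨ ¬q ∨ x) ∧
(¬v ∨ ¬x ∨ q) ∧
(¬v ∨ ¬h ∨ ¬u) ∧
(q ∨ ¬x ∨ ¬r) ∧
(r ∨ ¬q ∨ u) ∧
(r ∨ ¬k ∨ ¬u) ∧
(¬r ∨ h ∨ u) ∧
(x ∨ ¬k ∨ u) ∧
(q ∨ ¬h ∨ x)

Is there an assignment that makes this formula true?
Yes

Yes, the formula is satisfiable.

One satisfying assignment is: y=False, x=True, v=False, h=False, r=False, u=False, q=False, k=False

Verification: With this assignment, all 34 clauses evaluate to true.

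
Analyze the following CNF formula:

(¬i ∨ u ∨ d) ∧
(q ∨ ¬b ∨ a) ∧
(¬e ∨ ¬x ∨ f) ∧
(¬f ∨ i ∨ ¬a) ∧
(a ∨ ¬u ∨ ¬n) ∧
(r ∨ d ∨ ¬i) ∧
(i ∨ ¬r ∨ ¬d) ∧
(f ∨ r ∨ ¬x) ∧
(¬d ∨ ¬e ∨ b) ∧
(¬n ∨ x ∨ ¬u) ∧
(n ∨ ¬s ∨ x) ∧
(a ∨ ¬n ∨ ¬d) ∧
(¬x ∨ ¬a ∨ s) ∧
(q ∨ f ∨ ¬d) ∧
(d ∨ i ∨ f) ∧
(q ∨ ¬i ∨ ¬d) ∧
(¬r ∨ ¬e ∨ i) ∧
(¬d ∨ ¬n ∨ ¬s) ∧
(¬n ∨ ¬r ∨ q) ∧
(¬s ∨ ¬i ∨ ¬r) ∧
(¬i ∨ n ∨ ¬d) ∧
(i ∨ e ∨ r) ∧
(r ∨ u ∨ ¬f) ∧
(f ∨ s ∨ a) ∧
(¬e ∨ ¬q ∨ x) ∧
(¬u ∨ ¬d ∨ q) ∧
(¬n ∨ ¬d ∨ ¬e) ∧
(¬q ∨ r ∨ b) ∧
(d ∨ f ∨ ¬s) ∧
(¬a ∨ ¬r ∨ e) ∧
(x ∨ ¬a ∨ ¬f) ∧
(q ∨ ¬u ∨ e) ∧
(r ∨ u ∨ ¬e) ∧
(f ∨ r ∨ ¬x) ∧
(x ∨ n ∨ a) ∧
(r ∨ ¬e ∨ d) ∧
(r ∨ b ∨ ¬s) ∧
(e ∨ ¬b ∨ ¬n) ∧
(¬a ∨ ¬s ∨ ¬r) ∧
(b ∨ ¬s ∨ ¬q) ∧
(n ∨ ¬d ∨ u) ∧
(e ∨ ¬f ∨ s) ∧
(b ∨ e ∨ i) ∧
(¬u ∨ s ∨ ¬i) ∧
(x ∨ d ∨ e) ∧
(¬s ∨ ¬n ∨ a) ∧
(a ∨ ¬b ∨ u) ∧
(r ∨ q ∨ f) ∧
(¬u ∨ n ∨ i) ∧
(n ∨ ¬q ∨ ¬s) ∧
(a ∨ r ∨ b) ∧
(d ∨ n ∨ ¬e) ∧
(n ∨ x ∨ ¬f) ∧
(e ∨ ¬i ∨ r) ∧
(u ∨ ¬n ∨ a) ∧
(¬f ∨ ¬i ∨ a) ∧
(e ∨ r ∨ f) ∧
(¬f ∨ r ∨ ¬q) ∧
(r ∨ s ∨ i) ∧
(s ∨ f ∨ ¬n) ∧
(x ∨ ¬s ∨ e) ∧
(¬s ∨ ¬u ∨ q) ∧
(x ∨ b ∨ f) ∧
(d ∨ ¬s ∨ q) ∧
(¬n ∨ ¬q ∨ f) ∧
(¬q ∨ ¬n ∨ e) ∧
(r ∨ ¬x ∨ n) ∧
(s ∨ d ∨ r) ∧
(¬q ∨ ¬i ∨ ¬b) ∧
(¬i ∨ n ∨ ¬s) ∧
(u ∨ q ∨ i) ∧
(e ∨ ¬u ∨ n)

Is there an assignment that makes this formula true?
No

No, the formula is not satisfiable.

No assignment of truth values to the variables can make all 72 clauses true simultaneously.

The formula is UNSAT (unsatisfiable).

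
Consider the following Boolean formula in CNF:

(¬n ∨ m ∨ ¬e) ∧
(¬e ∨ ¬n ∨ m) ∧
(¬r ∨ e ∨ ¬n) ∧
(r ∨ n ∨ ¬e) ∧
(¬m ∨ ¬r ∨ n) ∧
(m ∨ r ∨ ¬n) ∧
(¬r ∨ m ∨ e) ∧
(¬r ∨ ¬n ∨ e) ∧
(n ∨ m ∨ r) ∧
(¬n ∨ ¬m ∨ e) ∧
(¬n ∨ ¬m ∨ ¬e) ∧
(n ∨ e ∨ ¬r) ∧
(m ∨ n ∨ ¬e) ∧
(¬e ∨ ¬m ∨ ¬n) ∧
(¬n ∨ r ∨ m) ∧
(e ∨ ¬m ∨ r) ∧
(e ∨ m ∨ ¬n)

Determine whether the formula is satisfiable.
No

No, the formula is not satisfiable.

No assignment of truth values to the variables can make all 17 clauses true simultaneously.

The formula is UNSAT (unsatisfiable).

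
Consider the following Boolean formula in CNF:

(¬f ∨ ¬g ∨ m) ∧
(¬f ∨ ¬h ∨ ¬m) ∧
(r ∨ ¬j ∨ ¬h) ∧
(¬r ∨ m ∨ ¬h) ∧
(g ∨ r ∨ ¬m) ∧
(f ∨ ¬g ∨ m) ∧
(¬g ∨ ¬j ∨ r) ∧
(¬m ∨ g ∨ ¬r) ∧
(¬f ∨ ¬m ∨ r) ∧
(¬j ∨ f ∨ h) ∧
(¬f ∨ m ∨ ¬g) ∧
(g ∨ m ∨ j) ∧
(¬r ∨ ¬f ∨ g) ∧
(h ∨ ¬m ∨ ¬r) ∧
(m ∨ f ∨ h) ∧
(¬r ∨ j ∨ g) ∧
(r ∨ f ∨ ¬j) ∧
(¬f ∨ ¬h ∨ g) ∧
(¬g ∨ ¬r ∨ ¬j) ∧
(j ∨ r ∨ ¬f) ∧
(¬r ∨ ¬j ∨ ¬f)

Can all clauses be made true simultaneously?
Yes

Yes, the formula is satisfiable.

One satisfying assignment is: g=True, h=False, m=True, r=False, j=False, f=False

Verification: With this assignment, all 21 clauses evaluate to true.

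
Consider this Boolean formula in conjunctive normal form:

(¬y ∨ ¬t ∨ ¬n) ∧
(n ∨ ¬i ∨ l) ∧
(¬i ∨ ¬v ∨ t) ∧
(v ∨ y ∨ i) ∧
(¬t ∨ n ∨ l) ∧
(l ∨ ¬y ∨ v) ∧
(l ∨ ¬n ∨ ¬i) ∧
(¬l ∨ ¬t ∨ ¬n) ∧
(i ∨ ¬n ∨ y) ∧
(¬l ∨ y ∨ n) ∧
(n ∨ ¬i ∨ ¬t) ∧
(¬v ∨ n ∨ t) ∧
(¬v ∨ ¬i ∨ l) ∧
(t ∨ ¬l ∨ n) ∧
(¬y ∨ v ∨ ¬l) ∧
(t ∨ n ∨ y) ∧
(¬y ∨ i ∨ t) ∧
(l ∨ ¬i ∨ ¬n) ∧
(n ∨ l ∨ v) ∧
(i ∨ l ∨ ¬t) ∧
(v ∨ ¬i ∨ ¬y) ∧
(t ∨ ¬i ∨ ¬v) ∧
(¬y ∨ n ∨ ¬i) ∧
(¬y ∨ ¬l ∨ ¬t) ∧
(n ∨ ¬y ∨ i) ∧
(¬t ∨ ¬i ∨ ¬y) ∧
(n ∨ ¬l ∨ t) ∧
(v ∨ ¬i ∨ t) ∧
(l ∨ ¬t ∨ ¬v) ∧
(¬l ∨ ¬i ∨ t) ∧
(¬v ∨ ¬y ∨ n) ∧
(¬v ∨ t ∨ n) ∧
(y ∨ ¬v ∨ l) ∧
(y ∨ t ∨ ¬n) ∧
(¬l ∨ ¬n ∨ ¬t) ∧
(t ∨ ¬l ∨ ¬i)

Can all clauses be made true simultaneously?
No

No, the formula is not satisfiable.

No assignment of truth values to the variables can make all 36 clauses true simultaneously.

The formula is UNSAT (unsatisfiable).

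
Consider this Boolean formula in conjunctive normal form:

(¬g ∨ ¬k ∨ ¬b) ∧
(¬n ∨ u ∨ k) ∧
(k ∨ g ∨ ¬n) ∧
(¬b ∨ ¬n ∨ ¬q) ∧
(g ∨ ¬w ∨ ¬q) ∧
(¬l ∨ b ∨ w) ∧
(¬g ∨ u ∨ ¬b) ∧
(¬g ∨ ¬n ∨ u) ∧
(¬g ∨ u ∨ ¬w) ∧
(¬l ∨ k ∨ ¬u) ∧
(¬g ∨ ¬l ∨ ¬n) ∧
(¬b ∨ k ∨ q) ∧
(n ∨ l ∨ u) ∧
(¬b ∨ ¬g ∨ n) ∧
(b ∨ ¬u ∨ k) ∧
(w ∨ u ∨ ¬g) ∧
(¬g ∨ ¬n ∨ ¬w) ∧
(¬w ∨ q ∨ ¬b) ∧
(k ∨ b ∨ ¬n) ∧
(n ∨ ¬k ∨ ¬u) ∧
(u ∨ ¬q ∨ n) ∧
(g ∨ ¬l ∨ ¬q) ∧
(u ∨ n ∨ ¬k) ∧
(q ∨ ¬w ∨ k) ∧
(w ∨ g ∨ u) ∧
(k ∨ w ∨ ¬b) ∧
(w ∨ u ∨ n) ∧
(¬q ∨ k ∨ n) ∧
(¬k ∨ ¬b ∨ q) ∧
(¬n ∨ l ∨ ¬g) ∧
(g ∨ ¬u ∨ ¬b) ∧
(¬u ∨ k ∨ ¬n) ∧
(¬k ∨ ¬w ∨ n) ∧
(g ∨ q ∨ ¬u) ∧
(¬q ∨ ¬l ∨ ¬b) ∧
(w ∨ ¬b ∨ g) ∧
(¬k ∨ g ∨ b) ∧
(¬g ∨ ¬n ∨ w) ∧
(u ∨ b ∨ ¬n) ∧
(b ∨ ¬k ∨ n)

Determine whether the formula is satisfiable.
No

No, the formula is not satisfiable.

No assignment of truth values to the variables can make all 40 clauses true simultaneously.

The formula is UNSAT (unsatisfiable).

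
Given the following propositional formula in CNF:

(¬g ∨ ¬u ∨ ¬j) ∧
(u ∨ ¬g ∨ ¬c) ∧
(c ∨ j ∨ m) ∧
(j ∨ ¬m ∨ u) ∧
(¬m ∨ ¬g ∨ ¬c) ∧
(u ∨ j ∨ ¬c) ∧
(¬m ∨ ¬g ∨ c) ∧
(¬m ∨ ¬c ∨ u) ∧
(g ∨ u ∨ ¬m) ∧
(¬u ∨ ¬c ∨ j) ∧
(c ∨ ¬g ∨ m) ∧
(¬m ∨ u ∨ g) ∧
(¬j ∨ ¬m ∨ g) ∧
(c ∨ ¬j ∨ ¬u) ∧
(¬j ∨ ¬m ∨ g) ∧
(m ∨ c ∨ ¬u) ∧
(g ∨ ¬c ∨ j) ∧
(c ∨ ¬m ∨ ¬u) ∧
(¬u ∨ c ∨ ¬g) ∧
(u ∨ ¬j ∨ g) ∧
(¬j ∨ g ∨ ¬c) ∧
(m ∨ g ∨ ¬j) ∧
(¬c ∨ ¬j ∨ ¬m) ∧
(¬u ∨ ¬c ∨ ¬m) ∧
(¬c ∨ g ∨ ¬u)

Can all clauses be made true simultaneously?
No

No, the formula is not satisfiable.

No assignment of truth values to the variables can make all 25 clauses true simultaneously.

The formula is UNSAT (unsatisfiable).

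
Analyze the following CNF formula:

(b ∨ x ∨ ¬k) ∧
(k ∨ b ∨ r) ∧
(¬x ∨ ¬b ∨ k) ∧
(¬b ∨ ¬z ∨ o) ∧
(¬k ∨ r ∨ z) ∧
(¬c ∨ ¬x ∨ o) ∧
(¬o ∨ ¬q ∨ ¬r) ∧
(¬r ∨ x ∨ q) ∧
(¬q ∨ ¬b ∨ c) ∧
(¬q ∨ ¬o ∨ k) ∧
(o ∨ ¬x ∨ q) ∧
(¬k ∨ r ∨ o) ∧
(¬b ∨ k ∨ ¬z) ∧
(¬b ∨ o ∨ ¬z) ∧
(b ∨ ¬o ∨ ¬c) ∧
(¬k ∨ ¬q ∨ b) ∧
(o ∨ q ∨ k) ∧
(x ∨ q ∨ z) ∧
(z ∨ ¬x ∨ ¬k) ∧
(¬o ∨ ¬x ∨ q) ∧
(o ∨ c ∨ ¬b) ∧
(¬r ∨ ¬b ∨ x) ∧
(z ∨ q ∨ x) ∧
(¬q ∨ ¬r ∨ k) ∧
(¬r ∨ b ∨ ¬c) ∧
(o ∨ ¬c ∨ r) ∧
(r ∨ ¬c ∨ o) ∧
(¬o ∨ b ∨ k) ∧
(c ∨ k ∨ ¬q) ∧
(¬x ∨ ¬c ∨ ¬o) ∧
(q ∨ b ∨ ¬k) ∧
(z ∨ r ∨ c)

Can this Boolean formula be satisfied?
Yes

Yes, the formula is satisfiable.

One satisfying assignment is: o=True, z=True, c=True, r=False, b=True, k=True, x=False, q=False

Verification: With this assignment, all 32 clauses evaluate to true.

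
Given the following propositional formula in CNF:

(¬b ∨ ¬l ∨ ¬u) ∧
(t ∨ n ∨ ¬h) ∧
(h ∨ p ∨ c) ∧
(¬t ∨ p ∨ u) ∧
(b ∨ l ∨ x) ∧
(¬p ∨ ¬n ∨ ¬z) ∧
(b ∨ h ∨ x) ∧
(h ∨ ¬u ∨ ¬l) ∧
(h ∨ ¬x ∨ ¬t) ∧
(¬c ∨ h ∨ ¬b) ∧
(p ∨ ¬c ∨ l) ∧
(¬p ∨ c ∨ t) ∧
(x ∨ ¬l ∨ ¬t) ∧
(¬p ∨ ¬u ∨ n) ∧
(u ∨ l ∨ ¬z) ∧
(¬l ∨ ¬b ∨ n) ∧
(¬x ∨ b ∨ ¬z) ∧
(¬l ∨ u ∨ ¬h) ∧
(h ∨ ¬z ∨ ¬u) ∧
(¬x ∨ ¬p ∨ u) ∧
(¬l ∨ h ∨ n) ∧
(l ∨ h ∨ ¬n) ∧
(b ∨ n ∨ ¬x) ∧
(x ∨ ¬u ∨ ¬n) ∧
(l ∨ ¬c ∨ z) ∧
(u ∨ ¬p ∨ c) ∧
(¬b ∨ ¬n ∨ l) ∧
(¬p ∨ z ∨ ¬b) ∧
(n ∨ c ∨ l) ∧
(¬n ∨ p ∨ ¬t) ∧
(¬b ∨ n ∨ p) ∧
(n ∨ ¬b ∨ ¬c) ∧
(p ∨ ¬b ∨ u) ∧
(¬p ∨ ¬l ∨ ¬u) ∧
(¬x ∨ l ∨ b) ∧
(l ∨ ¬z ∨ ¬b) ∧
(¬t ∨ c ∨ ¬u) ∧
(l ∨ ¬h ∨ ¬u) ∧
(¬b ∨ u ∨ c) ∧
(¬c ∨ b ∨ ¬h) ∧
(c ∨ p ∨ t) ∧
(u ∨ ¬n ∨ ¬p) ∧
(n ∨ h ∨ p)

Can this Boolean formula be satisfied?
Yes

Yes, the formula is satisfiable.

One satisfying assignment is: t=False, c=True, n=True, h=False, x=True, u=False, b=False, l=True, p=False, z=False

Verification: With this assignment, all 43 clauses evaluate to true.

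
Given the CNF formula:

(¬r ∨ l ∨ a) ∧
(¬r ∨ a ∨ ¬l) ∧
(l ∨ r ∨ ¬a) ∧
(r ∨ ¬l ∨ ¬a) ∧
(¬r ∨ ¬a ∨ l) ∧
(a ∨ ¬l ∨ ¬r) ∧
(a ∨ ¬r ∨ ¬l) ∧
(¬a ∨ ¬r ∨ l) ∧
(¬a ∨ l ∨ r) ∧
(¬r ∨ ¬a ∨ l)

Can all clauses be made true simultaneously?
Yes

Yes, the formula is satisfiable.

One satisfying assignment is: l=False, r=False, a=False

Verification: With this assignment, all 10 clauses evaluate to true.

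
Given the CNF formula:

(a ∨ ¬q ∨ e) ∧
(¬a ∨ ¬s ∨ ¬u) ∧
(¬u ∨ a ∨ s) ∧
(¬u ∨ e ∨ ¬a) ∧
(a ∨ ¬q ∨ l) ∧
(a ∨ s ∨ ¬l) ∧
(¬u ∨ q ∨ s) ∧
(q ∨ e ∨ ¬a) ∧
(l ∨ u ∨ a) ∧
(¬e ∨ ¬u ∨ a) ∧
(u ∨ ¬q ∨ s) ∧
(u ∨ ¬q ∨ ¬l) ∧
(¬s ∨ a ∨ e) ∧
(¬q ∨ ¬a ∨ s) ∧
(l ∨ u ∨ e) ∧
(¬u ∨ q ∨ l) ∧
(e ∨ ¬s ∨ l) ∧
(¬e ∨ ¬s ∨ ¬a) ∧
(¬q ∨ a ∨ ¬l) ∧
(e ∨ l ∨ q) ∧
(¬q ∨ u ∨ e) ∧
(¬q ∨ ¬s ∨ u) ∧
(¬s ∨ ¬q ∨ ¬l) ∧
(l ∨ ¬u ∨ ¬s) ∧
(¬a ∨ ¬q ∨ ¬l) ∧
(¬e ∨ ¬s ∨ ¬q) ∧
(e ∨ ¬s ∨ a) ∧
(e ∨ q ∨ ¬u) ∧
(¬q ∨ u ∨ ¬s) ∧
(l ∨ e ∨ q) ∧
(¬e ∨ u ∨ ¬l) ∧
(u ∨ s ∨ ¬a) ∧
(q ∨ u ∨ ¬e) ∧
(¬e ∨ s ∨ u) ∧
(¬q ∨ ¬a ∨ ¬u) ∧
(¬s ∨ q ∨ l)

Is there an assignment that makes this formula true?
No

No, the formula is not satisfiable.

No assignment of truth values to the variables can make all 36 clauses true simultaneously.

The formula is UNSAT (unsatisfiable).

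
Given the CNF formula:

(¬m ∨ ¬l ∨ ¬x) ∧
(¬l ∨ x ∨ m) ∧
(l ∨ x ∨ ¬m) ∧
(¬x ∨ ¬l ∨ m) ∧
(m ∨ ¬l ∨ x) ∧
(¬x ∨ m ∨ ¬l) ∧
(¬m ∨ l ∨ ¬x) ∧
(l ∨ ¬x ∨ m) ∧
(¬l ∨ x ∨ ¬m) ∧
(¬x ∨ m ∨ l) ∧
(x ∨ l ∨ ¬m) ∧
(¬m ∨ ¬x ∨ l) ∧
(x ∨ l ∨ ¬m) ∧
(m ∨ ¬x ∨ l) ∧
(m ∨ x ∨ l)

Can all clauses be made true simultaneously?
No

No, the formula is not satisfiable.

No assignment of truth values to the variables can make all 15 clauses true simultaneously.

The formula is UNSAT (unsatisfiable).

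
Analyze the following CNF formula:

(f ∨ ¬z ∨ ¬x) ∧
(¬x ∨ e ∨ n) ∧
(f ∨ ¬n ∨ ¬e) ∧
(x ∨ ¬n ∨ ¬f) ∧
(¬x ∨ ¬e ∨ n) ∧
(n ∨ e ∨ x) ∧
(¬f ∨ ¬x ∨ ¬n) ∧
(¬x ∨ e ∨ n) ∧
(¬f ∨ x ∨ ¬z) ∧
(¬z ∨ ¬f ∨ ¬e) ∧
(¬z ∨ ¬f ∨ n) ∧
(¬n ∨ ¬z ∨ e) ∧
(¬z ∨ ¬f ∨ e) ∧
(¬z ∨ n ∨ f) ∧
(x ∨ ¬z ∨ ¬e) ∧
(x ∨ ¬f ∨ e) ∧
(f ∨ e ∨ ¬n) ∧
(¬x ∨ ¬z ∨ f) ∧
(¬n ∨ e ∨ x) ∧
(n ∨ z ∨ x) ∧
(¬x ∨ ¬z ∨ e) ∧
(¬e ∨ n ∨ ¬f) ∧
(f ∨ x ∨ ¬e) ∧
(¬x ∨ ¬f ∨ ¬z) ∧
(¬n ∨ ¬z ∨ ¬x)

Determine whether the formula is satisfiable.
No

No, the formula is not satisfiable.

No assignment of truth values to the variables can make all 25 clauses true simultaneously.

The formula is UNSAT (unsatisfiable).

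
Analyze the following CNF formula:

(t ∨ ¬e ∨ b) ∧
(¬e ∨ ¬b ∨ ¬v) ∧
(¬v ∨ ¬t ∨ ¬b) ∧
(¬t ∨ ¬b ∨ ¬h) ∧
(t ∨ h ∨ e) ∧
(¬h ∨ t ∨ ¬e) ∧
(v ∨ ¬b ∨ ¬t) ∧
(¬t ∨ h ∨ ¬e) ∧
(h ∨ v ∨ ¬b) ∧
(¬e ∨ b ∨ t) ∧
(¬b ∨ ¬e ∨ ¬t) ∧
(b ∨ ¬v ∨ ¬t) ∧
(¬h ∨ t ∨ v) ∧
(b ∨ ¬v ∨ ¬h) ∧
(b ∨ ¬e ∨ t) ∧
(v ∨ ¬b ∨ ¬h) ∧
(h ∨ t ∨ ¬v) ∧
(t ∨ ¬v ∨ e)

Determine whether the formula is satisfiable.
Yes

Yes, the formula is satisfiable.

One satisfying assignment is: e=False, v=False, b=False, h=False, t=True

Verification: With this assignment, all 18 clauses evaluate to true.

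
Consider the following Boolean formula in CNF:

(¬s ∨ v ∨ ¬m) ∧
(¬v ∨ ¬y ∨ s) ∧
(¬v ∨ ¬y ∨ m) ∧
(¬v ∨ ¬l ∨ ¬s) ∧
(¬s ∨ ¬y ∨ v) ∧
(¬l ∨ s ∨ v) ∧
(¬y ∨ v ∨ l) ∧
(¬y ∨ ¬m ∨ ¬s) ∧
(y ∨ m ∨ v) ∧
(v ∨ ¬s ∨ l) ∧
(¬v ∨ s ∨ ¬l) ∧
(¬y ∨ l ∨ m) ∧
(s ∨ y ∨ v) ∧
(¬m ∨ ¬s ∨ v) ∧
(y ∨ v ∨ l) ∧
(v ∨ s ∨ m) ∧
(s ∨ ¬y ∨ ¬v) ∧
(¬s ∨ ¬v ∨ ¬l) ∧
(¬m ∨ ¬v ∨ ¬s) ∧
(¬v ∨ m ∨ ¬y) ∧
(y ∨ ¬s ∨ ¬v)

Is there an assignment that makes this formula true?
Yes

Yes, the formula is satisfiable.

One satisfying assignment is: l=False, v=True, y=False, s=False, m=False

Verification: With this assignment, all 21 clauses evaluate to true.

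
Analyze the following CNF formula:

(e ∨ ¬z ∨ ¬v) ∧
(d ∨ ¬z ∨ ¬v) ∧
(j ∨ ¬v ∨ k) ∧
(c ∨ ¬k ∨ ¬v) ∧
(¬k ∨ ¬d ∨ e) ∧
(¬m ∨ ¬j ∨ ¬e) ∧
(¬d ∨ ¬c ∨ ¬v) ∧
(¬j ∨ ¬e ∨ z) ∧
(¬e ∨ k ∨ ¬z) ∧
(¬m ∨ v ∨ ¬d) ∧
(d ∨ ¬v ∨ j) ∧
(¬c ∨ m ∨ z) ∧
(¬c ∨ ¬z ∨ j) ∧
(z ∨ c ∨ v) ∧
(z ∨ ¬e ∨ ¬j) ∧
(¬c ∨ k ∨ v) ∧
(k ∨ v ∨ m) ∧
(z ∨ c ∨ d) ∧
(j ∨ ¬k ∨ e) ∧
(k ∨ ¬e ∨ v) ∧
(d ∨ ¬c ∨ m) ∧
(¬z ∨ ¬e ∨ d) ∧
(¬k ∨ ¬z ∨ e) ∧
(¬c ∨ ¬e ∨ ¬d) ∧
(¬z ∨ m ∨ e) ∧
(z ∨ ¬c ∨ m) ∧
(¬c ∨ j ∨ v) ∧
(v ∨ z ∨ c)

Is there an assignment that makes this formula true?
Yes

Yes, the formula is satisfiable.

One satisfying assignment is: j=False, d=True, c=False, k=True, z=True, e=True, m=False, v=False

Verification: With this assignment, all 28 clauses evaluate to true.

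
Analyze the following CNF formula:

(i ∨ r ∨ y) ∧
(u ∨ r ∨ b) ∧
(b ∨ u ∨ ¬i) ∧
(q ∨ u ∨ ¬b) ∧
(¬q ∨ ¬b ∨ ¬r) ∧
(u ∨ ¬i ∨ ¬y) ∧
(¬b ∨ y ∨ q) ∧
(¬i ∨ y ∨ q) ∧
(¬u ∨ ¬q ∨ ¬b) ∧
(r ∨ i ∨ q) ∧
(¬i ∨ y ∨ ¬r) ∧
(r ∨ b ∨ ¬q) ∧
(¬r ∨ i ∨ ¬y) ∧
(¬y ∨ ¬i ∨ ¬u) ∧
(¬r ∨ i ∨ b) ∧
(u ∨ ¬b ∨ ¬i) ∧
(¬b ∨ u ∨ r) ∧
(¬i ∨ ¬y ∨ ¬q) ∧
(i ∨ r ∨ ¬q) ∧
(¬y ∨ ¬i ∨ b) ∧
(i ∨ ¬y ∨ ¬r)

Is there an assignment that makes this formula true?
No

No, the formula is not satisfiable.

No assignment of truth values to the variables can make all 21 clauses true simultaneously.

The formula is UNSAT (unsatisfiable).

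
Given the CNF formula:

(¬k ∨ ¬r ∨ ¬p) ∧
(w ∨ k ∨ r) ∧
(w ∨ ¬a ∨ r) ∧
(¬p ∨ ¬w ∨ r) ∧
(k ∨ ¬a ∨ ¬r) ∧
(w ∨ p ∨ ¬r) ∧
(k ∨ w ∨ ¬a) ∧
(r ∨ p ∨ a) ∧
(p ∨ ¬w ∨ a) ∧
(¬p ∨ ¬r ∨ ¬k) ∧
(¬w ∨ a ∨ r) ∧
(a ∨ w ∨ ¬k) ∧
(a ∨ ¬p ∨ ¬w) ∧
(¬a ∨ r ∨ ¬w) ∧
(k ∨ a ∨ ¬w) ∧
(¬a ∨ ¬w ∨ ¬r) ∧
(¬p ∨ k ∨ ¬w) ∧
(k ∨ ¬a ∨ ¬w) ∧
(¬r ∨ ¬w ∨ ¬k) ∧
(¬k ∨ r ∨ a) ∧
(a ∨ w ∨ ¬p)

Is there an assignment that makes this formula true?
No

No, the formula is not satisfiable.

No assignment of truth values to the variables can make all 21 clauses true simultaneously.

The formula is UNSAT (unsatisfiable).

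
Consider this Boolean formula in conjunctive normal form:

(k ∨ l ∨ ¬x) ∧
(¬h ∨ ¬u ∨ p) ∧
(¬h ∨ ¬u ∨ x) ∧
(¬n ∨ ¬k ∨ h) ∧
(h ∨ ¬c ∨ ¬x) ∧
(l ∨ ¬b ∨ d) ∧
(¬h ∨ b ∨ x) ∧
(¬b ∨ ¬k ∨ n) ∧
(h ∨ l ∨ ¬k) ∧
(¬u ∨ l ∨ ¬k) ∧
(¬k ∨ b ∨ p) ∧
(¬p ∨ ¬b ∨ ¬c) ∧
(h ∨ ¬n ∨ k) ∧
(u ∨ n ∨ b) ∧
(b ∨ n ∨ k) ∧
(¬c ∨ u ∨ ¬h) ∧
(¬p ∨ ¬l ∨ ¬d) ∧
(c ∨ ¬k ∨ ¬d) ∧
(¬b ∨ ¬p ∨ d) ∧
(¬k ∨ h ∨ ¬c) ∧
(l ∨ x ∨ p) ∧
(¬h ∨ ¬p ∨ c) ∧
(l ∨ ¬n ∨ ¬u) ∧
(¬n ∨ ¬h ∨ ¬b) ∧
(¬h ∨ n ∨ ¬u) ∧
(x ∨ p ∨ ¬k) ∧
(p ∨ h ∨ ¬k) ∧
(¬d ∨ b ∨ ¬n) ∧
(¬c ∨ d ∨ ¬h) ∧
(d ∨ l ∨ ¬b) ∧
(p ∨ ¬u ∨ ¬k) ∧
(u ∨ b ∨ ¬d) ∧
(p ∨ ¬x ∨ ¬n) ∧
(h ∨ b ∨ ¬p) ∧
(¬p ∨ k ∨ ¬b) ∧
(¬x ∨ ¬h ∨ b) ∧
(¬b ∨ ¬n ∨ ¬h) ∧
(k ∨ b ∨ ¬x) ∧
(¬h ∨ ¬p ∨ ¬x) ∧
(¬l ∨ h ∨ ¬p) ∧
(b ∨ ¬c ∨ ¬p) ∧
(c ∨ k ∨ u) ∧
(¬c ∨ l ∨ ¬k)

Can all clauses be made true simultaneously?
Yes

Yes, the formula is satisfiable.

One satisfying assignment is: c=False, n=False, x=False, u=True, h=False, b=True, l=True, k=False, d=True, p=False

Verification: With this assignment, all 43 clauses evaluate to true.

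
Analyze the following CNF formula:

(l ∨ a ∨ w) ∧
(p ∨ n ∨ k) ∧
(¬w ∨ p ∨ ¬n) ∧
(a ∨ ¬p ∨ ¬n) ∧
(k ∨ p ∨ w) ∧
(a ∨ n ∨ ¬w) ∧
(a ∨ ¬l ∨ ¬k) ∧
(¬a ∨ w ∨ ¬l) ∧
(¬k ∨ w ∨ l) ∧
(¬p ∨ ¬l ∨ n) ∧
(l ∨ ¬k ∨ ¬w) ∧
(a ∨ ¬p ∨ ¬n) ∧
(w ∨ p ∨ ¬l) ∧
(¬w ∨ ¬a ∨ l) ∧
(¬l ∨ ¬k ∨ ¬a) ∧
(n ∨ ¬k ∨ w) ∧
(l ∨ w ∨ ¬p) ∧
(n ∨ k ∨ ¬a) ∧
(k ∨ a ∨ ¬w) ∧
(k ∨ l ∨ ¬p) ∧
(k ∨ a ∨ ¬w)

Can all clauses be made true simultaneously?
Yes

Yes, the formula is satisfiable.

One satisfying assignment is: w=True, p=True, a=True, k=False, l=True, n=True

Verification: With this assignment, all 21 clauses evaluate to true.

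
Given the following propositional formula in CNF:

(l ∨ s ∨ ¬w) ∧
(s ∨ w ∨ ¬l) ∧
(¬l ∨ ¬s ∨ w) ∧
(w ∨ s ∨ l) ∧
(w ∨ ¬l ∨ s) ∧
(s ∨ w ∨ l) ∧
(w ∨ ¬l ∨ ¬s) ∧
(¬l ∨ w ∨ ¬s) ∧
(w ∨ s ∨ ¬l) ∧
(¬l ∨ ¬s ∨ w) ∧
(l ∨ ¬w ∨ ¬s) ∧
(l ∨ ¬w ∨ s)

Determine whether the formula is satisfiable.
Yes

Yes, the formula is satisfiable.

One satisfying assignment is: s=True, l=False, w=False

Verification: With this assignment, all 12 clauses evaluate to true.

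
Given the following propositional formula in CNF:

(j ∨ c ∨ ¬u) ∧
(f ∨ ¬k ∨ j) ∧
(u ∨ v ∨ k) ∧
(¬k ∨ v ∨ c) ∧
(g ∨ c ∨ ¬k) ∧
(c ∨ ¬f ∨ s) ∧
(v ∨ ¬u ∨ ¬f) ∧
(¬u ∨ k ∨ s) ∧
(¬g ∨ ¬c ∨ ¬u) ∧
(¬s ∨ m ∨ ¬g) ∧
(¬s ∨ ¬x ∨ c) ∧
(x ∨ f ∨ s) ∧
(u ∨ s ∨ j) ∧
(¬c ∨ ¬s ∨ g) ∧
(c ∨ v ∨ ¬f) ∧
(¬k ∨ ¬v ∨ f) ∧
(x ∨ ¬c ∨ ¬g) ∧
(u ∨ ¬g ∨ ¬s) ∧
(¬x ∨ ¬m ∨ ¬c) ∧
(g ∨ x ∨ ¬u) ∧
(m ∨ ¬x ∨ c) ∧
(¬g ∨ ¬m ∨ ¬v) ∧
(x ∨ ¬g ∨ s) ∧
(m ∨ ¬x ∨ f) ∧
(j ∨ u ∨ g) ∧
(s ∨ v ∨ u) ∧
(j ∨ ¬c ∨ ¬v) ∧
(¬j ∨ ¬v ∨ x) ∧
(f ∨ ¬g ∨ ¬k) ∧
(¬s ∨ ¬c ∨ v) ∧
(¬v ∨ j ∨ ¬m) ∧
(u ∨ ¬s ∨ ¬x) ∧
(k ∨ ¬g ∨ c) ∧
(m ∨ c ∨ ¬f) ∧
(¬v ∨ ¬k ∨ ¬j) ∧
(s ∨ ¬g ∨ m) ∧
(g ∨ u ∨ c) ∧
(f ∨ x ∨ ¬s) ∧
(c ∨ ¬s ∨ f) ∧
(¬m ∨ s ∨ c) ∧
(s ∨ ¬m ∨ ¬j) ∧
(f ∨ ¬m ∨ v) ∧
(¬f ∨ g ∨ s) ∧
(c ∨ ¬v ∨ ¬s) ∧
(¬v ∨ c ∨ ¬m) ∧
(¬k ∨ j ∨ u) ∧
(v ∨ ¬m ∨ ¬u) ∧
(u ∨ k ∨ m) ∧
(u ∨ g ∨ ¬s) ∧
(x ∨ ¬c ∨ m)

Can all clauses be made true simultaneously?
No

No, the formula is not satisfiable.

No assignment of truth values to the variables can make all 50 clauses true simultaneously.

The formula is UNSAT (unsatisfiable).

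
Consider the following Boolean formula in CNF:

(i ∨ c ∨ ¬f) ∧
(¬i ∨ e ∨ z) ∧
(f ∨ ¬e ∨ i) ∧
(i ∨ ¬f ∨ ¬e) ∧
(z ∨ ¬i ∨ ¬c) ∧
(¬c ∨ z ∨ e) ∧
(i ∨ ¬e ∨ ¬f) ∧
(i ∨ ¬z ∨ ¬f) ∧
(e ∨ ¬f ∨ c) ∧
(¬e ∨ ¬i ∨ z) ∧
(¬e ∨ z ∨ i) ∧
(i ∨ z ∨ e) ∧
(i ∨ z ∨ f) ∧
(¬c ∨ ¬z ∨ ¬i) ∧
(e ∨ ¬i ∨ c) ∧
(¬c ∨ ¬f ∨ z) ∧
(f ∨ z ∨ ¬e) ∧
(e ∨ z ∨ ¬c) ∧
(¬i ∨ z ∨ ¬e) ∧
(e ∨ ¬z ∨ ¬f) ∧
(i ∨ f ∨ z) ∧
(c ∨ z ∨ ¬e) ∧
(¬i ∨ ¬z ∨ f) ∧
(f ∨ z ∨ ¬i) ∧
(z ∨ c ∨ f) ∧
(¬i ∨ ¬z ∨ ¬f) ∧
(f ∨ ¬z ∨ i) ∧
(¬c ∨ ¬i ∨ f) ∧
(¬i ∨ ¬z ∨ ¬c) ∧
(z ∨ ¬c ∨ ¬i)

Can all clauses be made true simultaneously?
No

No, the formula is not satisfiable.

No assignment of truth values to the variables can make all 30 clauses true simultaneously.

The formula is UNSAT (unsatisfiable).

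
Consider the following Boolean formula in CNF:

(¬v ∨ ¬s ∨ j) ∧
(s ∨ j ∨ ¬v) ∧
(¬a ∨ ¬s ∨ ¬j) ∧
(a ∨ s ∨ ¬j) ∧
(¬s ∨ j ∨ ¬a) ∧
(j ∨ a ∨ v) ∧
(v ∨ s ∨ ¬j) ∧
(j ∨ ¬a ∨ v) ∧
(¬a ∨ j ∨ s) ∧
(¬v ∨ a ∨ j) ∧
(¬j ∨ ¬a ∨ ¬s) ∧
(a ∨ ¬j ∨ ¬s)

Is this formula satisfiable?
Yes

Yes, the formula is satisfiable.

One satisfying assignment is: v=True, a=True, s=False, j=True

Verification: With this assignment, all 12 clauses evaluate to true.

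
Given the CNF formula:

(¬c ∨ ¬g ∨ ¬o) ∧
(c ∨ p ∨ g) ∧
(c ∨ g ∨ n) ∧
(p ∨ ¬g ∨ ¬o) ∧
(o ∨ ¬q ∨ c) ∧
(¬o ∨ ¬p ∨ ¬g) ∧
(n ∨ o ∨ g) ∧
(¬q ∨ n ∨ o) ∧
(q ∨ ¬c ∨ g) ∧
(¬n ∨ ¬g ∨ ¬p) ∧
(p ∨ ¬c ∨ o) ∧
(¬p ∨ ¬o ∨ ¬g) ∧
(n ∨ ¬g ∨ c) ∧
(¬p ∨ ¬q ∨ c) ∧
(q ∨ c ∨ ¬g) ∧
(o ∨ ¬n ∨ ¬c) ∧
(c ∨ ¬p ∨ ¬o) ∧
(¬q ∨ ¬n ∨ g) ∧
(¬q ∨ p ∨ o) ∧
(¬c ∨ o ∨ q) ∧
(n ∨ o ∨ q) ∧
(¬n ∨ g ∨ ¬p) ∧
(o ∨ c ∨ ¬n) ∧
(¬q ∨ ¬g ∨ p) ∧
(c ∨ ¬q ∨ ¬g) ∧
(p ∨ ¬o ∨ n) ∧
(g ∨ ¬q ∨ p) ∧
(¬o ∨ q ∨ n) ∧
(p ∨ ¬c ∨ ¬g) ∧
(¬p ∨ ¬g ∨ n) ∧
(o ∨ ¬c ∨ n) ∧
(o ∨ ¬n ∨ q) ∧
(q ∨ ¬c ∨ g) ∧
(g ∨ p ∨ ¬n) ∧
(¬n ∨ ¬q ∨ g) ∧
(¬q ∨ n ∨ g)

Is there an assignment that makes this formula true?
No

No, the formula is not satisfiable.

No assignment of truth values to the variables can make all 36 clauses true simultaneously.

The formula is UNSAT (unsatisfiable).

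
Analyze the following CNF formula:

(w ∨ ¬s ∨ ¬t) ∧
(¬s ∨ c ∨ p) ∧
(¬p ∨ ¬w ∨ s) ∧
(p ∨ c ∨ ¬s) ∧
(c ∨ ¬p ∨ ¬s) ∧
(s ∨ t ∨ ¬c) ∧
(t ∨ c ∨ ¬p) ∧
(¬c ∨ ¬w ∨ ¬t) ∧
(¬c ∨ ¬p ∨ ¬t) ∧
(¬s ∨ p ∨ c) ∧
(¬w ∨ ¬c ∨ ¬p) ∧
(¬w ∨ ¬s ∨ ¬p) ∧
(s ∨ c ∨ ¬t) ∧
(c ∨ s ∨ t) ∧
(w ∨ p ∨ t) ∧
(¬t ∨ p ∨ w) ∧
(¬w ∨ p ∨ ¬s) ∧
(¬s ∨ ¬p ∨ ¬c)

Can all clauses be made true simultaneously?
No

No, the formula is not satisfiable.

No assignment of truth values to the variables can make all 18 clauses true simultaneously.

The formula is UNSAT (unsatisfiable).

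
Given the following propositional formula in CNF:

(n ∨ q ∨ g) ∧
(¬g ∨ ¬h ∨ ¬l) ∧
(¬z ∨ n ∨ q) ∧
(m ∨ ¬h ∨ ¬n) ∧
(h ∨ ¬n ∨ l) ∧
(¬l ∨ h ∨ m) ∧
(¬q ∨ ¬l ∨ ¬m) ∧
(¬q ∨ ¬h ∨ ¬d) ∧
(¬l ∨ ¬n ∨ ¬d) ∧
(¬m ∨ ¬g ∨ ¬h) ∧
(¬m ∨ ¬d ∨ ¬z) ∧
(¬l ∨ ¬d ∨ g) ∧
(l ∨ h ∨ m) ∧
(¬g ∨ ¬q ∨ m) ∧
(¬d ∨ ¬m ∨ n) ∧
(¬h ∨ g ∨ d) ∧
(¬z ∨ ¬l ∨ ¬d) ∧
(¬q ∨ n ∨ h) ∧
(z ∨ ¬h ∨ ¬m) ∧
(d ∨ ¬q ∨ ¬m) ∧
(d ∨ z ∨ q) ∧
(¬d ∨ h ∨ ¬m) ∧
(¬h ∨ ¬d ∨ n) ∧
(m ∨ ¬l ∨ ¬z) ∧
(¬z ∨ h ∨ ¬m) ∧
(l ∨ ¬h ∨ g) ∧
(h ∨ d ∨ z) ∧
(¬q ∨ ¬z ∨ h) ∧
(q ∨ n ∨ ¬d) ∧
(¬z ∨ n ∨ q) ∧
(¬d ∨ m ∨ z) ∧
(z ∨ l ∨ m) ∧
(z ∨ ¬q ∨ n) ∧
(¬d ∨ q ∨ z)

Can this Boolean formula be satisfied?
No

No, the formula is not satisfiable.

No assignment of truth values to the variables can make all 34 clauses true simultaneously.

The formula is UNSAT (unsatisfiable).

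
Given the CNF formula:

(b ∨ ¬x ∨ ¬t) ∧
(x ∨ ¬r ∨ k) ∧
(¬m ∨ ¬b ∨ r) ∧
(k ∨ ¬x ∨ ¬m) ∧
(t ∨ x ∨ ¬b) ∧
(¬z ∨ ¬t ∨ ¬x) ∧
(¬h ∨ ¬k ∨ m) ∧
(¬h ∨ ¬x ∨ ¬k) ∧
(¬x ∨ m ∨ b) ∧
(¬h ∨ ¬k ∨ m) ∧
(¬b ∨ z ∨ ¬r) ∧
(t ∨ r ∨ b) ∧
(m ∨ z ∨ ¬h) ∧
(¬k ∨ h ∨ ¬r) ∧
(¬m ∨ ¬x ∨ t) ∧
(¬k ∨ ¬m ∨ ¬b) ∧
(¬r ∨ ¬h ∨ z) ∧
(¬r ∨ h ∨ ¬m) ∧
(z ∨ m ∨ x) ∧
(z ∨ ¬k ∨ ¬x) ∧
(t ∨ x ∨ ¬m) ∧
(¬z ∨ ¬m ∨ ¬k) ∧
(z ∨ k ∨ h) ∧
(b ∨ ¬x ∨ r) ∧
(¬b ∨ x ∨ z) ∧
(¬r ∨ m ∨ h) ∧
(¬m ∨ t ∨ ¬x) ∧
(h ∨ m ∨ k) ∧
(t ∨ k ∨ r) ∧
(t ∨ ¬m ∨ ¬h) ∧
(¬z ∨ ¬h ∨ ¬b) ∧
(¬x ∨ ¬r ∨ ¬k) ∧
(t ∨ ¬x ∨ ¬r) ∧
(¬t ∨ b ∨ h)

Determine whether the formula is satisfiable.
Yes

Yes, the formula is satisfiable.

One satisfying assignment is: k=True, t=False, b=True, z=True, r=False, h=False, x=True, m=False

Verification: With this assignment, all 34 clauses evaluate to true.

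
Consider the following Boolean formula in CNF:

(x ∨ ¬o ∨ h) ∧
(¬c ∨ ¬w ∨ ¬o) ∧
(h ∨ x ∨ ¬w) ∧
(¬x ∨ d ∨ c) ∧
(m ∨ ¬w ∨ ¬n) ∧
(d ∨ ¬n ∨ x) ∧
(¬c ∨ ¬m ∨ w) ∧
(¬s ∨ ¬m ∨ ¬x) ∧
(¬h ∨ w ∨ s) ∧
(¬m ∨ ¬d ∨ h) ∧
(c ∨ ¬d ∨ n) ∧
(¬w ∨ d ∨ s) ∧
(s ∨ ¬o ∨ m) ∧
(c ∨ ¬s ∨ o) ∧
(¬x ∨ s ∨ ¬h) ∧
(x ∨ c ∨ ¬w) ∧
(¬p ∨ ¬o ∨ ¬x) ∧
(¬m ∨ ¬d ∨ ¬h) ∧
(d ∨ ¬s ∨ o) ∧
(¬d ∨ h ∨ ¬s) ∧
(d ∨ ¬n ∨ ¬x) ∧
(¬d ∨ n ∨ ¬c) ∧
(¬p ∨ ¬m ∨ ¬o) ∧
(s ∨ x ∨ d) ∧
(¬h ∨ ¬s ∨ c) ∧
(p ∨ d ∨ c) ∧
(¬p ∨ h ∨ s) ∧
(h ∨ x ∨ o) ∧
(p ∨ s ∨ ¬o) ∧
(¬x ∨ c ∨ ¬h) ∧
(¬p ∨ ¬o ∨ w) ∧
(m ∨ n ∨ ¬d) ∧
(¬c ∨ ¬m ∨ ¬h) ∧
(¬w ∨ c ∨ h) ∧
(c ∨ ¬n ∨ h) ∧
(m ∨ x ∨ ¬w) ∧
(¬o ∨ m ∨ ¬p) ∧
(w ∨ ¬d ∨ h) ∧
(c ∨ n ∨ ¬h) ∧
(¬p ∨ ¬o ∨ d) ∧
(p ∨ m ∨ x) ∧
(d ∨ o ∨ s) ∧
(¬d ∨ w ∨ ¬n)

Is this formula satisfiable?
Yes

Yes, the formula is satisfiable.

One satisfying assignment is: d=False, h=False, o=True, n=False, p=False, m=False, w=False, x=True, s=True, c=True

Verification: With this assignment, all 43 clauses evaluate to true.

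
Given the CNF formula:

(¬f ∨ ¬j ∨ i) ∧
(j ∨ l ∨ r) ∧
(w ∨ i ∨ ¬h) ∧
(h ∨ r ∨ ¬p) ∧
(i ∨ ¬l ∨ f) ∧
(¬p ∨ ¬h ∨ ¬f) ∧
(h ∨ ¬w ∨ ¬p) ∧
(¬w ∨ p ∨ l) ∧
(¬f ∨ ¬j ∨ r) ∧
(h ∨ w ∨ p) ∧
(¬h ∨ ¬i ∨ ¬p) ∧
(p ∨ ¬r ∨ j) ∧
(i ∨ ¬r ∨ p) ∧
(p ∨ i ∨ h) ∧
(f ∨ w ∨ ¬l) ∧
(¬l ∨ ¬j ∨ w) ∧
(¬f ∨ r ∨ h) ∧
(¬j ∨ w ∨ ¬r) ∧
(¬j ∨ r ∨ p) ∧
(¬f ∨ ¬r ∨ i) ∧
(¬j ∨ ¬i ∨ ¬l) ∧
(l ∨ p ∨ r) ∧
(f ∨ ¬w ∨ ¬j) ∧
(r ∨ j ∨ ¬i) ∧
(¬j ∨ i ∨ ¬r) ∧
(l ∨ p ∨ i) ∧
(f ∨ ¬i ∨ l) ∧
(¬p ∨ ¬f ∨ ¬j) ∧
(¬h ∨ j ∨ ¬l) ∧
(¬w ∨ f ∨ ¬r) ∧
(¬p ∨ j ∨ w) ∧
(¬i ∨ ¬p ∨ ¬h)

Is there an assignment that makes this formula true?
No

No, the formula is not satisfiable.

No assignment of truth values to the variables can make all 32 clauses true simultaneously.

The formula is UNSAT (unsatisfiable).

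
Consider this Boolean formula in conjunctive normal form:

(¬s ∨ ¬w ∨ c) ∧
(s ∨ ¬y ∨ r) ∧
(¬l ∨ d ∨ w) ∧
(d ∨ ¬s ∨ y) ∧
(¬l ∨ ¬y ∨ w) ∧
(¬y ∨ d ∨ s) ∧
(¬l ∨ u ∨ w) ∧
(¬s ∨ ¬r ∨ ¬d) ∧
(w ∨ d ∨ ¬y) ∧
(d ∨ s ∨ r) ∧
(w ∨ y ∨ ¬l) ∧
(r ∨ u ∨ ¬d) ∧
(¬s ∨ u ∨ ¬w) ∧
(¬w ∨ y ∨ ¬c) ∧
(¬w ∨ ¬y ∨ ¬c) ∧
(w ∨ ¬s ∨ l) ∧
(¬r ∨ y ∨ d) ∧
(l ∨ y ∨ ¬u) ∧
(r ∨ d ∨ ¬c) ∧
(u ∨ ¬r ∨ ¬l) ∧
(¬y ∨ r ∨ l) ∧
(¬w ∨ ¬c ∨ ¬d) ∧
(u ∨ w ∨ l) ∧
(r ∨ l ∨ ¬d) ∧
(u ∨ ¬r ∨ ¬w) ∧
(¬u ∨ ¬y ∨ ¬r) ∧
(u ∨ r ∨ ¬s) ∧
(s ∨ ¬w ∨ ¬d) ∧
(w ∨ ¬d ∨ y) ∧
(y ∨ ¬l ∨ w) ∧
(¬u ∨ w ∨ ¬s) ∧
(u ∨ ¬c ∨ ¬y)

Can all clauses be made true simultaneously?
No

No, the formula is not satisfiable.

No assignment of truth values to the variables can make all 32 clauses true simultaneously.

The formula is UNSAT (unsatisfiable).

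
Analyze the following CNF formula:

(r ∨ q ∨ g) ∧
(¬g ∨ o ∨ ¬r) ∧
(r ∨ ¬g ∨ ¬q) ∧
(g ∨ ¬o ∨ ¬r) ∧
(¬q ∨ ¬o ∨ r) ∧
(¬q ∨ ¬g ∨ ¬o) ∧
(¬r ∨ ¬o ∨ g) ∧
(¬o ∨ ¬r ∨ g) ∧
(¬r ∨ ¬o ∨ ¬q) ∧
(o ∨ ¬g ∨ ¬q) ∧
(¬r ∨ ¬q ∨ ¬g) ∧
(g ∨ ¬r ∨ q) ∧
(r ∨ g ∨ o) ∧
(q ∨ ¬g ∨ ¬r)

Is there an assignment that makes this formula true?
Yes

Yes, the formula is satisfiable.

One satisfying assignment is: q=False, o=False, r=False, g=True

Verification: With this assignment, all 14 clauses evaluate to true.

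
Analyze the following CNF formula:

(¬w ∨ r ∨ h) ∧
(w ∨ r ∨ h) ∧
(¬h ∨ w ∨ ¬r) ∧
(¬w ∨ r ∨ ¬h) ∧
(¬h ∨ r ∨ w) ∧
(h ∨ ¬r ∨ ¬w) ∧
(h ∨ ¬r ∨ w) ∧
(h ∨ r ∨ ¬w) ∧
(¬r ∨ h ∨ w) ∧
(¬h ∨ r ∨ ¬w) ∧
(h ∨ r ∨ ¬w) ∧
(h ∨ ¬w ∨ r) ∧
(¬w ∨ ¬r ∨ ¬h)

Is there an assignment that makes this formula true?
No

No, the formula is not satisfiable.

No assignment of truth values to the variables can make all 13 clauses true simultaneously.

The formula is UNSAT (unsatisfiable).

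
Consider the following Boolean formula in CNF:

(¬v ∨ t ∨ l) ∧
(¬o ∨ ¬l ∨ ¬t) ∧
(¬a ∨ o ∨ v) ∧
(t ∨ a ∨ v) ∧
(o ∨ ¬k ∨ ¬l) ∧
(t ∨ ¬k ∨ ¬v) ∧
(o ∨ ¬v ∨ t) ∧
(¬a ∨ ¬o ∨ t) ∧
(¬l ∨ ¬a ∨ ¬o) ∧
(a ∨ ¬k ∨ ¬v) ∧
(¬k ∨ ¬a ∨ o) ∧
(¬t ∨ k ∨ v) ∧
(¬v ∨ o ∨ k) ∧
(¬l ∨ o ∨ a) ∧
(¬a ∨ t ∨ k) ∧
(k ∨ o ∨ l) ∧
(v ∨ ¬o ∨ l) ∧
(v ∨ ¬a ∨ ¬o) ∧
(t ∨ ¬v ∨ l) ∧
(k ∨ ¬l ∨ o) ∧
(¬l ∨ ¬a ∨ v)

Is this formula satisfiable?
Yes

Yes, the formula is satisfiable.

One satisfying assignment is: a=False, v=True, t=True, o=True, l=False, k=False

Verification: With this assignment, all 21 clauses evaluate to true.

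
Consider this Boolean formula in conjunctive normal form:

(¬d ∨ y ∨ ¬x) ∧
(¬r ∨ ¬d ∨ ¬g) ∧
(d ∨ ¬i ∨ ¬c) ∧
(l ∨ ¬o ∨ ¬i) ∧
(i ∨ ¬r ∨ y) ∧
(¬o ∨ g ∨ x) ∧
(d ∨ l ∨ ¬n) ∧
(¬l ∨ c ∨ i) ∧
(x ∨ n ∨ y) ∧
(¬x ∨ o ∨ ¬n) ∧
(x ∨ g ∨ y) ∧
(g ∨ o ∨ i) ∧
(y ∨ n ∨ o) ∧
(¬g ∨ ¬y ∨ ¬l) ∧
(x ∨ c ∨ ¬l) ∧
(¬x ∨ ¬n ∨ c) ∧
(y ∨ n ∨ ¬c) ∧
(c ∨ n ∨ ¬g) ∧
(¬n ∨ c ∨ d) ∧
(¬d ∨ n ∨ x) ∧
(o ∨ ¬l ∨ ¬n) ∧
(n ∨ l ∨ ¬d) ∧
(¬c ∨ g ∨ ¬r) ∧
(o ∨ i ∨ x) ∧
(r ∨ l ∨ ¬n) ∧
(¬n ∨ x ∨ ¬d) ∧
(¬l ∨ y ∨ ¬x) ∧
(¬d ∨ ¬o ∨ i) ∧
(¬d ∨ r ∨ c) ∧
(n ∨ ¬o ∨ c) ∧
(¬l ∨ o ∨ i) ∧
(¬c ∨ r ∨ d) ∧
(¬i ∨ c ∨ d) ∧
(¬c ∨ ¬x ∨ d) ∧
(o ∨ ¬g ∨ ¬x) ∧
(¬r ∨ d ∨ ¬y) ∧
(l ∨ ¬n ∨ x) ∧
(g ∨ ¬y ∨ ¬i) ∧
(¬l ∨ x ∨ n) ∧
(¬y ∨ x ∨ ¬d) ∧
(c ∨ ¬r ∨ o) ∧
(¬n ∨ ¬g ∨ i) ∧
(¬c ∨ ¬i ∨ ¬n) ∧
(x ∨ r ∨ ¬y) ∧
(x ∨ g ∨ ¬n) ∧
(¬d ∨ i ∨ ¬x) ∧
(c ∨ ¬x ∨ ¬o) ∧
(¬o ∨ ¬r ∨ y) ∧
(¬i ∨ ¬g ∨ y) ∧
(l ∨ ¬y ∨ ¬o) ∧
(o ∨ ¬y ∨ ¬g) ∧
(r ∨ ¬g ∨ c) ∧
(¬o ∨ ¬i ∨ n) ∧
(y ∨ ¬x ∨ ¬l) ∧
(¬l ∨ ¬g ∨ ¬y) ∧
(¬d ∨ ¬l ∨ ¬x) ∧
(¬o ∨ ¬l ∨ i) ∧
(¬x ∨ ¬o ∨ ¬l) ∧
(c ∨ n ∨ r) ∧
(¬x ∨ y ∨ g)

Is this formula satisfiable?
No

No, the formula is not satisfiable.

No assignment of truth values to the variables can make all 60 clauses true simultaneously.

The formula is UNSAT (unsatisfiable).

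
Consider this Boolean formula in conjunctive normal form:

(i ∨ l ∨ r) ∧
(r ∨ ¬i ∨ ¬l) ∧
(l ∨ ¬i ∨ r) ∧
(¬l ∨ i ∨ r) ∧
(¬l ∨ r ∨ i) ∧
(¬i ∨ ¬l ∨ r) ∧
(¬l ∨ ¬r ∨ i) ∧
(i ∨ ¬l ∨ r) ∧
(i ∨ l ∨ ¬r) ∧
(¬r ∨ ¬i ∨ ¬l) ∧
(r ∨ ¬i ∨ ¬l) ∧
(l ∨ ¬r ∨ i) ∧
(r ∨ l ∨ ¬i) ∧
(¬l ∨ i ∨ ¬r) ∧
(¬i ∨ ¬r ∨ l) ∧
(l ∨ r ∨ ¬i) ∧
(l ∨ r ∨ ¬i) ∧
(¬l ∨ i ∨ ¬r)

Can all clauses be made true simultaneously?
No

No, the formula is not satisfiable.

No assignment of truth values to the variables can make all 18 clauses true simultaneously.

The formula is UNSAT (unsatisfiable).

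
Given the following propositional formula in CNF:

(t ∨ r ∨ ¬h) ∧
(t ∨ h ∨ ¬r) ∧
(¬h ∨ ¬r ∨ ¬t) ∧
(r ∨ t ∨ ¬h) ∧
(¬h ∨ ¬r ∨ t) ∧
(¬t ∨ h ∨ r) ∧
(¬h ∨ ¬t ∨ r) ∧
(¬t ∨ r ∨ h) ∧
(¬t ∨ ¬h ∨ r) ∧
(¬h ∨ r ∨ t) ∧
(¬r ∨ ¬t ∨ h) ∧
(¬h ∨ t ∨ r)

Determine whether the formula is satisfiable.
Yes

Yes, the formula is satisfiable.

One satisfying assignment is: h=False, t=False, r=False

Verification: With this assignment, all 12 clauses evaluate to true.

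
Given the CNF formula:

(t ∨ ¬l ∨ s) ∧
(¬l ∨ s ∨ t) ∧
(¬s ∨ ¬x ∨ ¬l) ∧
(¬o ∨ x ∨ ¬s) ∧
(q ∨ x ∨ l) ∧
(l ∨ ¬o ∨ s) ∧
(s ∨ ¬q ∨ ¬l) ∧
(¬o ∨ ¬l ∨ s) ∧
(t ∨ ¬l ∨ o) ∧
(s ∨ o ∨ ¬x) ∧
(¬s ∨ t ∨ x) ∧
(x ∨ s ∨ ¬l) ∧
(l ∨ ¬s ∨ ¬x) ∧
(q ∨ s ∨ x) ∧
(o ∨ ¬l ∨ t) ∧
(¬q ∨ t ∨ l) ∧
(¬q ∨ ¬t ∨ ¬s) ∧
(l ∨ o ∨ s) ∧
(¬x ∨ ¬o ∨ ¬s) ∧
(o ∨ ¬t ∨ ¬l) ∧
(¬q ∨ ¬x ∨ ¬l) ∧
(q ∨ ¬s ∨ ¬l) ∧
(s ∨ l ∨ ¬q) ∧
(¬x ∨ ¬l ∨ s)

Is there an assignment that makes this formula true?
No

No, the formula is not satisfiable.

No assignment of truth values to the variables can make all 24 clauses true simultaneously.

The formula is UNSAT (unsatisfiable).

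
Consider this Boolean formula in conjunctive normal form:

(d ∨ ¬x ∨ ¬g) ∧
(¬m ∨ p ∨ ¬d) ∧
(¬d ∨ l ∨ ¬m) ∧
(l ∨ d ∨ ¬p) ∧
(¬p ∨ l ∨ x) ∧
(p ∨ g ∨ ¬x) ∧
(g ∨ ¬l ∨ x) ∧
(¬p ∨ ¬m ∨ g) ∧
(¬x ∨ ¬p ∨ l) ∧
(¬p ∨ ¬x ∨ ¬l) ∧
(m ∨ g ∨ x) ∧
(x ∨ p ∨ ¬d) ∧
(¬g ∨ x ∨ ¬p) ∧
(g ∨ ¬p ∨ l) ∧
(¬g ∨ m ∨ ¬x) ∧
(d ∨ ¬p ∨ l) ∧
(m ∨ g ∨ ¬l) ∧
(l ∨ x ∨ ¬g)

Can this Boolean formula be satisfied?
Yes

Yes, the formula is satisfiable.

One satisfying assignment is: m=False, g=True, l=True, x=False, p=False, d=False

Verification: With this assignment, all 18 clauses evaluate to true.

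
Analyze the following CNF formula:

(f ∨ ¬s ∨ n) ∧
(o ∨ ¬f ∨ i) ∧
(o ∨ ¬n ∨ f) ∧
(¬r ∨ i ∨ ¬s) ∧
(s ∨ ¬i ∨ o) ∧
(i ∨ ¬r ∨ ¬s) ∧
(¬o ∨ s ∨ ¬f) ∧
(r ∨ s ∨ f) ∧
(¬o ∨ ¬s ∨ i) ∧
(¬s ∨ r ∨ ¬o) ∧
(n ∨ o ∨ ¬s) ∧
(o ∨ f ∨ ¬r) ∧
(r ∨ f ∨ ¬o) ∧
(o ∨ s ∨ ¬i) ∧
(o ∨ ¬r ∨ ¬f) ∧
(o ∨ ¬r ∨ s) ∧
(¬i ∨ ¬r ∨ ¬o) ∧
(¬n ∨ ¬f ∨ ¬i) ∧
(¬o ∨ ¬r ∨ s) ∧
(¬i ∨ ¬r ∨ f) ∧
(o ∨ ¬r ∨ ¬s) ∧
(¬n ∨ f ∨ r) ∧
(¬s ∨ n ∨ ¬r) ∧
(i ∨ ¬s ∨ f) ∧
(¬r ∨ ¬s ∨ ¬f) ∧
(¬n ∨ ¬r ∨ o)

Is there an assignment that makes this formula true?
No

No, the formula is not satisfiable.

No assignment of truth values to the variables can make all 26 clauses true simultaneously.

The formula is UNSAT (unsatisfiable).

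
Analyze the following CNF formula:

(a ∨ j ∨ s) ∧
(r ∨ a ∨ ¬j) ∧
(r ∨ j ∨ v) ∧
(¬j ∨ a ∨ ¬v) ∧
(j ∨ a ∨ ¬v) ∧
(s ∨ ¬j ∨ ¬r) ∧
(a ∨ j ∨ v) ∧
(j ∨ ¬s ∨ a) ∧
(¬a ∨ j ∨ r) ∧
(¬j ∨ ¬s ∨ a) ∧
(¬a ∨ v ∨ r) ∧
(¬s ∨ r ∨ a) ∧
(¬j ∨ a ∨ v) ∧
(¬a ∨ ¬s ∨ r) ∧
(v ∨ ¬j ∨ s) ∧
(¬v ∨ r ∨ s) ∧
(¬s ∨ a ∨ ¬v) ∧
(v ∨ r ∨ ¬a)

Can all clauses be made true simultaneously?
Yes

Yes, the formula is satisfiable.

One satisfying assignment is: s=False, r=True, j=False, v=False, a=True

Verification: With this assignment, all 18 clauses evaluate to true.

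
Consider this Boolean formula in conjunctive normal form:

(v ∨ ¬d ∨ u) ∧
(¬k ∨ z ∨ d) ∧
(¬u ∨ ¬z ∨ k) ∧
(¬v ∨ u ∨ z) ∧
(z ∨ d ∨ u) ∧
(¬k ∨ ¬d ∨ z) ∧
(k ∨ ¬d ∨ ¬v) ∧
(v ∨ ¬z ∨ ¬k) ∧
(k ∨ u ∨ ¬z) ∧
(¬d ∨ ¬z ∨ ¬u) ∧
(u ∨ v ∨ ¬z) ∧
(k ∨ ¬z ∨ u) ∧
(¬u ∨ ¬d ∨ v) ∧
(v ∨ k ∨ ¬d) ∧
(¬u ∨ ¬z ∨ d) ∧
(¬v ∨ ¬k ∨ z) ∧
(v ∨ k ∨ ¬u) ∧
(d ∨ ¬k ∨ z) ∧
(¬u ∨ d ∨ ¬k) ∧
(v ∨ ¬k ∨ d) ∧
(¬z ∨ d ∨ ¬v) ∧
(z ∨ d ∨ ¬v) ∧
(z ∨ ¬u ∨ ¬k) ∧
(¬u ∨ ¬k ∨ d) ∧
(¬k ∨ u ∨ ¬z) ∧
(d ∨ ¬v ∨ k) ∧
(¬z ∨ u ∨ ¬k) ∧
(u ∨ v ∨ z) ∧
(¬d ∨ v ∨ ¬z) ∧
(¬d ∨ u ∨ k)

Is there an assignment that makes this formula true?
No

No, the formula is not satisfiable.

No assignment of truth values to the variables can make all 30 clauses true simultaneously.

The formula is UNSAT (unsatisfiable).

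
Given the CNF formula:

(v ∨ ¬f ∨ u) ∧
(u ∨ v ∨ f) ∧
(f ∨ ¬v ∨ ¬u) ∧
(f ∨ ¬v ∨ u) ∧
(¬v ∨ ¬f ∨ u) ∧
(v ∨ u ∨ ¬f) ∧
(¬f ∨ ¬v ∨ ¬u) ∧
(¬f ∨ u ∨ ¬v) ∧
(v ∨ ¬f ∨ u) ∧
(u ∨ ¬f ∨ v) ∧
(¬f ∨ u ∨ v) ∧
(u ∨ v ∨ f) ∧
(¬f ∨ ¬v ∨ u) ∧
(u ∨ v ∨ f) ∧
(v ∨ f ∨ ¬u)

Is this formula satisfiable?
Yes

Yes, the formula is satisfiable.

One satisfying assignment is: v=False, f=True, u=True

Verification: With this assignment, all 15 clauses evaluate to true.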